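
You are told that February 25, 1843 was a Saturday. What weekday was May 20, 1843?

February 1843: 28 − 25 = 3 days remain (1843 is not a leap year, so February has 28 days).
Then March (31), April (30): 31 + 30 = 61 days.
May 1–20, 1843: 20 days.
Total: 3 + 61 + 20 = 84 days.
84 is a multiple of 7, so May 20, 1843 falls on the same weekday: Saturday.

Saturday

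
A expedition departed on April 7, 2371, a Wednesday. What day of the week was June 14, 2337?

Monday

Count forward from the earlier date (June 14, 2337) to the later (April 7, 2371):
Day-of-year of June 14, 2337: 165.
Day-of-year of April 7, 2371: 97.
2337 has 365 days, so 365 − 165 = 200 days remain in 2337.
Full years 2338–2370: 25 common + 8 leap = 25×365 + 8×366 = 12053 days.
Total: 200 + 12053 + 97 = 12350 days.
12350 mod 7 = 2, so 2 days before Wednesday is Monday.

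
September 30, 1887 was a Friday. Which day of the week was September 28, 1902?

Sunday

Day-of-year of September 30, 1887: 273.
Day-of-year of September 28, 1902: 271.
1887 has 365 days, so 365 − 273 = 92 days remain in 1887.
Full years 1888–1901: 11 common + 3 leap = 11×365 + 3×366 = 5113 days.
Total: 92 + 5113 + 271 = 5476 days.
5476 mod 7 = 2, so 2 days after Friday is Sunday.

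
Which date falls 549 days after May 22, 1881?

November 22, 1882

Count 549 days after May 22, 1881:
Day-of-year of May 22, 1881: 142.
Day-of-year of November 22, 1882: 326.
1881 has 365 days, so 365 − 142 = 223 days remain in 1881.
Total: 223 + 326 = 549 days.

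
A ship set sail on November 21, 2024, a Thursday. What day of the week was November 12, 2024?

Tuesday

Count forward from the earlier date (November 12, 2024) to the later (November 21, 2024):
Within November 2024: 21 − 12 = 9 days.
9 mod 7 = 2, so 2 days before Thursday is Tuesday.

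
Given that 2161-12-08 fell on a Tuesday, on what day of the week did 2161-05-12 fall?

Count forward from the earlier date (May 12, 2161) to the later (December 8, 2161):
May 2161: 31 − 12 = 19 days remain.
Then June (30), July (31), August (31), September (30), October (31), November (30): 30 + 31 + 31 + 30 + 31 + 30 = 183 days.
December 1–8, 2161: 8 days.
Total: 19 + 183 + 8 = 210 days.
210 is a multiple of 7, so 2161-05-12 falls on the same weekday: Tuesday.

Tuesday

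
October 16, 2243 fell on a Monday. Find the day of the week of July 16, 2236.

Saturday

Count forward from the earlier date (July 16, 2236) to the later (October 16, 2243):
Day-of-year of July 16, 2236: 198.
Day-of-year of October 16, 2243: 289.
2236 has 366 days, so 366 − 198 = 168 days remain in 2236.
Full years: 2237: 365; 2238: 365; 2239: 365; 2240: 366; 2241: 365; 2242: 365. Sum = 2191.
Total: 168 + 2191 + 289 = 2648 days.
2648 mod 7 = 2, so 2 days before Monday is Saturday.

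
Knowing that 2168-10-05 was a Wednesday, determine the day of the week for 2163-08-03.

Wednesday

Count forward from the earlier date (August 3, 2163) to the later (October 5, 2168):
Day-of-year of August 3, 2163: 215.
Day-of-year of October 5, 2168: 279.
2163 has 365 days, so 365 − 215 = 150 days remain in 2163.
Full years: 2164: 366; 2165: 365; 2166: 365; 2167: 365. Sum = 1461.
Total: 150 + 1461 + 279 = 1890 days.
1890 is a multiple of 7, so 2163-08-03 falls on the same weekday: Wednesday.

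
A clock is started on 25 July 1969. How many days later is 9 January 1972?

Day-of-year of July 25, 1969: 206.
Day-of-year of January 9, 1972: 9.
1969 has 365 days, so 365 − 206 = 159 days remain in 1969.
Full years: 1970: 365; 1971: 365. Sum = 730.
Total: 159 + 730 + 9 = 898 days.

898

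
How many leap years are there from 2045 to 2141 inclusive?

Years divisible by 4: 2048, 2052, …, 2140 — 24 in all.
Of these, 2100 is divisible by 100 but not 400, so not leap.
Leap years: 24 − 1 = 23.

23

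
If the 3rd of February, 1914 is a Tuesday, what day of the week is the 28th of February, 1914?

Within February 1914: 28 − 3 = 25 days.
25 mod 7 = 4, so 4 days after Tuesday is Saturday.

Saturday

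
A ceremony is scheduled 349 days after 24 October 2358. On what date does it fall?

8 October 2359

Count 349 days after October 24, 2358:
Day-of-year of October 24, 2358: 297.
Day-of-year of October 8, 2359: 281.
2358 has 365 days, so 365 − 297 = 68 days remain in 2358.
Total: 68 + 281 = 349 days.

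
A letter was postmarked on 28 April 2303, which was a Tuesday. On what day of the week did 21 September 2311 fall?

From April 28, 2303 to April 28, 2311: 8 years, of which 2 contain a Feb 29 — 6×365 + 2×366 = 2922 days.
April 2311: 30 − 28 = 2 days remain.
Then May (31), June (30), July (31), August (31): 31 + 30 + 31 + 31 = 123 days.
September 1–21, 2311: 21 days.
Residual: 146 days.
Total: 3068 days.
3068 mod 7 = 2, so 2 days after Tuesday is Thursday.

Thursday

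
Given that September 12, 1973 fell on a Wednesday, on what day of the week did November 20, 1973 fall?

Tuesday

September 1973: 30 − 12 = 18 days remain.
Then October (31): 31 days.
November 1–20, 1973: 20 days.
Total: 18 + 31 + 20 = 69 days.
69 mod 7 = 6, so 6 days after Wednesday is Tuesday.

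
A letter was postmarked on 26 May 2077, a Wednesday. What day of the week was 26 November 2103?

Monday

Day-of-year of May 26, 2077: 146.
Day-of-year of November 26, 2103: 330.
2077 has 365 days, so 365 − 146 = 219 days remain in 2077.
Full years 2078–2102: 20 common + 5 leap = 20×365 + 5×366 = 9130 days.
Total: 219 + 9130 + 330 = 9679 days.
9679 mod 7 = 5, so 5 days after Wednesday is Monday.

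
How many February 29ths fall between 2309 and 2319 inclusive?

Years divisible by 4 in [2309, 2319]: 2312, 2316.
No century exceptions apply. Count: 2.

2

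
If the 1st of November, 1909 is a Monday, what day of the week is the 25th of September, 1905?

Count forward from the earlier date (September 25, 1905) to the later (November 1, 1909):
Day-of-year of September 25, 1905: 268.
Day-of-year of November 1, 1909: 305.
1905 has 365 days, so 365 − 268 = 97 days remain in 1905.
Full years: 1906: 365; 1907: 365; 1908: 366. Sum = 1096.
Total: 97 + 1096 + 305 = 1498 days.
1498 is a multiple of 7, so the 25th of September, 1905 falls on the same weekday: Monday.

Monday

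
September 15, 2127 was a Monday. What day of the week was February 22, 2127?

Count forward from the earlier date (February 22, 2127) to the later (September 15, 2127):
February 2127: 28 − 22 = 6 days remain (2127 is not a leap year, so February has 28 days).
Then March (31), April (30), May (31), June (30), July (31), August (31): 31 + 30 + 31 + 30 + 31 + 31 = 184 days.
September 1–15, 2127: 15 days.
Total: 6 + 184 + 15 = 205 days.
205 mod 7 = 2, so 2 days before Monday is Saturday.

Saturday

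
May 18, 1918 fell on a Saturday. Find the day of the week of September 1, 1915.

Wednesday

Count forward from the earlier date (September 1, 1915) to the later (May 18, 1918):
September 1, 1915 → September 1, 1916: 366 days (1916 is a leap year).
September 1, 1916 → September 1, 1917: 365 days.
September 1917: 30 − 1 = 29 days remain.
Then October (31), November (30), December (31), January (31), February 1918 (28), March (31), April (30): 31 + 30 + 31 + 31 + 28 + 31 + 30 = 212 days.
May 1–18, 1918: 18 days.
Residual: 259 days.
Total: 990 days.
990 mod 7 = 3, so 3 days before Saturday is Wednesday.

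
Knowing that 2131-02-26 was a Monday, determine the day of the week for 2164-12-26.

Day-of-year of February 26, 2131: 57.
Day-of-year of December 26, 2164: 361.
2131 has 365 days, so 365 − 57 = 308 days remain in 2131.
Full years 2132–2163: 24 common + 8 leap = 24×365 + 8×366 = 11688 days.
Total: 308 + 11688 + 361 = 12357 days.
12357 mod 7 = 2, so 2 days after Monday is Wednesday.

Wednesday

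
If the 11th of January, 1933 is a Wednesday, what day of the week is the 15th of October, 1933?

January 1933: 31 − 11 = 20 days remain.
Then February 1933 (28), March (31), April (30), May (31), June (30), July (31), August (31), September (30): 28 + 31 + 30 + 31 + 30 + 31 + 31 + 30 = 242 days.
October 1–15, 1933: 15 days.
Total: 20 + 242 + 15 = 277 days.
277 mod 7 = 4, so 4 days after Wednesday is Sunday.

Sunday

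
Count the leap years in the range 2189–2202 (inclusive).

Years divisible by 4 in [2189, 2202]: 2192, 2196, 2200.
Of these, 2200 is divisible by 100 but not 400, so not leap.
Leap years: 3 − 1 = 2.

2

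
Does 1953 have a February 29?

1953 is not a leap year.

No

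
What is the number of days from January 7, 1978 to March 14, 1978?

January 1978: 31 − 7 = 24 days remain.
Then February 1978 (28): 28 days.
March 1–14, 1978: 14 days.
Total: 24 + 28 + 14 = 66 days.

66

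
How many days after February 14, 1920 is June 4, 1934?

5224

Day-of-year of February 14, 1920: 45.
Day-of-year of June 4, 1934: 155.
1920 has 366 days, so 366 − 45 = 321 days remain in 1920.
Full years 1921–1933: 10 common + 3 leap = 10×365 + 3×366 = 4748 days.
Total: 321 + 4748 + 155 = 5224 days.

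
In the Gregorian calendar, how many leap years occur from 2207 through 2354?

Years divisible by 4: 2208, 2212, …, 2352 — 37 in all.
Of these, 2300 is divisible by 100 but not 400, so not leap.
Leap years: 37 − 1 = 36.

36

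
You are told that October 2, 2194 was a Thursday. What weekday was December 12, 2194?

October 2194: 31 − 2 = 29 days remain.
Then November (30): 30 days.
December 1–12, 2194: 12 days.
Total: 29 + 30 + 12 = 71 days.
71 mod 7 = 1, so 1 day after Thursday is Friday.

Friday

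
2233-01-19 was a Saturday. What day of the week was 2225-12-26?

Count forward from the earlier date (December 26, 2225) to the later (January 19, 2233):
From December 26, 2225 to December 26, 2232: 7 years, of which 2 contain a Feb 29 — 5×365 + 2×366 = 2557 days.
December 2232: 31 − 26 = 5 days remain.
January 1–19, 2233: 19 days.
Residual: 24 days.
Total: 2581 days.
2581 mod 7 = 5, so 5 days before Saturday is Monday.

Monday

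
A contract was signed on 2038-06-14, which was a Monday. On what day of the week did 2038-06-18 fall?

Within June 2038: 18 − 14 = 4 days.
4 mod 7 = 4, so 4 days after Monday is Friday.

Friday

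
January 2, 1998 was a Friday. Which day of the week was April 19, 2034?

Wednesday

From January 2, 1998 to January 2, 2034: 36 years, of which 9 contain a Feb 29 — 27×365 + 9×366 = 13149 days.
(2000 is a leap year (divisible by 400).)
January 2034: 31 − 2 = 29 days remain.
Then February 2034 (28), March (31): 28 + 31 = 59 days.
April 1–19, 2034: 19 days.
Residual: 107 days.
Total: 13256 days.
13256 mod 7 = 5, so 5 days after Friday is Wednesday.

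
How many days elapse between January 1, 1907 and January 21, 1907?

20

Within January 1907: 21 − 1 = 20 days.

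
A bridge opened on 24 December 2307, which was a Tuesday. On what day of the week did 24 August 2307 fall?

Saturday

Count forward from the earlier date (August 24, 2307) to the later (December 24, 2307):
August 2307: 31 − 24 = 7 days remain.
Then September (30), October (31), November (30): 30 + 31 + 30 = 91 days.
December 1–24, 2307: 24 days.
Total: 7 + 91 + 24 = 122 days.
122 mod 7 = 3, so 3 days before Tuesday is Saturday.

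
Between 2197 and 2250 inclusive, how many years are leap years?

Years divisible by 4: 2200, 2204, …, 2248 — 13 in all.
Of these, 2200 is divisible by 100 but not 400, so not leap.
Leap years: 13 − 1 = 12.

12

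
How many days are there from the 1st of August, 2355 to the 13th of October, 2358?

Day-of-year of August 1, 2355: 213.
Day-of-year of October 13, 2358: 286.
2355 has 365 days, so 365 − 213 = 152 days remain in 2355.
Full years: 2356: 366; 2357: 365. Sum = 731.
Total: 152 + 731 + 286 = 1169 days.

1169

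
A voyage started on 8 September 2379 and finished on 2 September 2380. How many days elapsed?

Day-of-year of September 8, 2379: 251.
Day-of-year of September 2, 2380: 246.
2379 has 365 days, so 365 − 251 = 114 days remain in 2379.
Total: 114 + 246 = 360 days.

360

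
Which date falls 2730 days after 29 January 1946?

21 July 1953

Count 2730 days after January 29, 1946:
From January 29, 1946 to January 29, 1953: 7 years, of which 2 contain a Feb 29 — 5×365 + 2×366 = 2557 days.
January 1953: 31 − 29 = 2 days remain.
Then February 1953 (28), March (31), April (30), May (31), June (30): 28 + 31 + 30 + 31 + 30 = 150 days.
July 1–21, 1953: 21 days.
Residual: 173 days.
Total: 2730 days.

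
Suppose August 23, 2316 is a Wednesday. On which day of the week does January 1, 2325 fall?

From August 23, 2316 to August 23, 2324: 8 years, of which 2 contain a Feb 29 — 6×365 + 2×366 = 2922 days.
August 2324: 31 − 23 = 8 days remain.
Then September (30), October (31), November (30), December (31): 30 + 31 + 30 + 31 = 122 days.
January 1, 2325: 1 day.
Residual: 131 days.
Total: 3053 days.
3053 mod 7 = 1, so 1 day after Wednesday is Thursday.

Thursday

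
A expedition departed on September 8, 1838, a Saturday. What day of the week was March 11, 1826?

Saturday

Count forward from the earlier date (March 11, 1826) to the later (September 8, 1838):
From March 11, 1826 to March 11, 1838: 12 years, of which 3 contain a Feb 29 — 9×365 + 3×366 = 4383 days.
March 1838: 31 − 11 = 20 days remain.
Then April (30), May (31), June (30), July (31), August (31): 30 + 31 + 30 + 31 + 31 = 153 days.
September 1–8, 1838: 8 days.
Residual: 181 days.
Total: 4564 days.
4564 is a multiple of 7, so March 11, 1826 falls on the same weekday: Saturday.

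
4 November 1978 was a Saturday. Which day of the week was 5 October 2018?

Day-of-year of November 4, 1978: 308.
Day-of-year of October 5, 2018: 278.
1978 has 365 days, so 365 − 308 = 57 days remain in 1978.
Full years 1979–2017: 29 common + 10 leap = 29×365 + 10×366 = 14245 days.
Total: 57 + 14245 + 278 = 14580 days.
14580 mod 7 = 6, so 6 days after Saturday is Friday.

Friday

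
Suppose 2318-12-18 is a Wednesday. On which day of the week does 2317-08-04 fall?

Count forward from the earlier date (August 4, 2317) to the later (December 18, 2318):
August 2317: 31 − 4 = 27 days remain.
Then 15 full months totalling 456 days.
December 1–18, 2318: 18 days.
Total: 27 + 456 + 18 = 501 days.
501 mod 7 = 4, so 4 days before Wednesday is Saturday.

Saturday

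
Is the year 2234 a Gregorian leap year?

2234 is not a leap year.

No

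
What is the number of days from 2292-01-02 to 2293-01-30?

January 2292: 31 − 2 = 29 days remain.
Then 11 full months totalling 335 days.
January 1–30, 2293: 30 days.
Total: 29 + 335 + 30 = 394 days.

394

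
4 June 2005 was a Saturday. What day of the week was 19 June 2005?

Sunday

Within June 2005: 19 − 4 = 15 days.
15 mod 7 = 1, so 1 day after Saturday is Sunday.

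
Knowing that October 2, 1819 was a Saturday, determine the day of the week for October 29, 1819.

Friday

Within October 1819: 29 − 2 = 27 days.
27 mod 7 = 6, so 6 days after Saturday is Friday.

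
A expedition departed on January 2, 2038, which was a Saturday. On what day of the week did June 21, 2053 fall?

From January 2, 2038 to January 2, 2053: 15 years, of which 4 contain a Feb 29 — 11×365 + 4×366 = 5479 days.
January 2053: 31 − 2 = 29 days remain.
Then February 2053 (28), March (31), April (30), May (31): 28 + 31 + 30 + 31 = 120 days.
June 1–21, 2053: 21 days.
Residual: 170 days.
Total: 5649 days.
5649 is a multiple of 7, so June 21, 2053 falls on the same weekday: Saturday.

Saturday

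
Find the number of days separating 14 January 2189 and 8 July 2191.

January 2189: 31 − 14 = 17 days remain.
Then 29 full months totalling 880 days.
July 1–8, 2191: 8 days.
Total: 17 + 880 + 8 = 905 days.

905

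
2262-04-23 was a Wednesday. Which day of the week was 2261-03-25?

Monday

Count forward from the earlier date (March 25, 2261) to the later (April 23, 2262):
Day-of-year of March 25, 2261: 84.
Day-of-year of April 23, 2262: 113.
2261 has 365 days, so 365 − 84 = 281 days remain in 2261.
Total: 281 + 113 = 394 days.
394 mod 7 = 2, so 2 days before Wednesday is Monday.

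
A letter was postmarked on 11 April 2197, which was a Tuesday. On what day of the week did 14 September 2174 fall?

Wednesday

Count forward from the earlier date (September 14, 2174) to the later (April 11, 2197):
From September 14, 2174 to September 14, 2196: 22 years, of which 6 contain a Feb 29 — 16×365 + 6×366 = 8036 days.
September 2196: 30 − 14 = 16 days remain.
Then October (31), November (30), December (31), January (31), February 2197 (28), March (31): 31 + 30 + 31 + 31 + 28 + 31 = 182 days.
April 1–11, 2197: 11 days.
Residual: 209 days.
Total: 8245 days.
8245 mod 7 = 6, so 6 days before Tuesday is Wednesday.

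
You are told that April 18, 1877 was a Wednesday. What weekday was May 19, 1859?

Thursday

Count forward from the earlier date (May 19, 1859) to the later (April 18, 1877):
Day-of-year of May 19, 1859: 139.
Day-of-year of April 18, 1877: 108.
1859 has 365 days, so 365 − 139 = 226 days remain in 1859.
Full years 1860–1876: 12 common + 5 leap = 12×365 + 5×366 = 6210 days.
Total: 226 + 6210 + 108 = 6544 days.
6544 mod 7 = 6, so 6 days before Wednesday is Thursday.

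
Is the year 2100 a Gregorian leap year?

2100 is not a leap year (divisible by 100 but not 400).

No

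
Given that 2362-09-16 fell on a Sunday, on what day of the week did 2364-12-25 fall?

September 16, 2362 → September 16, 2363: 365 days.
September 16, 2363 → September 16, 2364: 366 days (2364 is a leap year).
September 2364: 30 − 16 = 14 days remain.
Then October (31), November (30): 31 + 30 = 61 days.
December 1–25, 2364: 25 days.
Residual: 100 days.
Total: 831 days.
831 mod 7 = 5, so 5 days after Sunday is Friday.

Friday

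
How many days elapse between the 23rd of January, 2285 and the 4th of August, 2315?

11149

From January 23, 2285 to January 23, 2315: 30 years, of which 6 contain a Feb 29 — 24×365 + 6×366 = 10956 days.
(2300 is not a leap year (divisible by 100 but not 400).)
January 2315: 31 − 23 = 8 days remain.
Then February 2315 (28), March (31), April (30), May (31), June (30), July (31): 28 + 31 + 30 + 31 + 30 + 31 = 181 days.
August 1–4, 2315: 4 days.
Residual: 193 days.
Total: 11149 days.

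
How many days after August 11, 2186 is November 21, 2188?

August 11, 2186 → August 11, 2187: 365 days.
August 11, 2187 → August 11, 2188: 366 days (2188 is a leap year).
August 2188: 31 − 11 = 20 days remain.
Then September (30), October (31): 30 + 31 = 61 days.
November 1–21, 2188: 21 days.
Residual: 102 days.
Total: 833 days.

833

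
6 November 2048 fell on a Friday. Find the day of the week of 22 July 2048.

Count forward from the earlier date (July 22, 2048) to the later (November 6, 2048):
July 2048: 31 − 22 = 9 days remain.
Then August (31), September (30), October (31): 31 + 30 + 31 = 92 days.
November 1–6, 2048: 6 days.
Total: 9 + 92 + 6 = 107 days.
107 mod 7 = 2, so 2 days before Friday is Wednesday.

Wednesday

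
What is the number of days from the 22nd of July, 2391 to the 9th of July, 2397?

2179

July 22, 2391 → July 22, 2392: 366 days (2392 is a leap year).
July 22, 2392 → July 22, 2393: 365 days.
July 22, 2393 → July 22, 2394: 365 days.
July 22, 2394 → July 22, 2395: 365 days.
July 22, 2395 → July 22, 2396: 366 days (2396 is a leap year).
July 2396: 31 − 22 = 9 days remain.
Then 11 full months totalling 334 days.
July 1–9, 2397: 9 days.
Residual: 352 days.
Total: 2179 days.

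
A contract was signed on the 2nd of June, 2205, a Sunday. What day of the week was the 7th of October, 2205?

June 2205: 30 − 2 = 28 days remain.
Then July (31), August (31), September (30): 31 + 31 + 30 = 92 days.
October 1–7, 2205: 7 days.
Total: 28 + 92 + 7 = 127 days.
127 mod 7 = 1, so 1 day after Sunday is Monday.

Monday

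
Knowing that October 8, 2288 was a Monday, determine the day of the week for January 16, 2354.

From October 8, 2288 to October 8, 2353: 65 years, of which 15 contain a Feb 29 — 50×365 + 15×366 = 23740 days.
(2300 is not a leap year (divisible by 100 but not 400).)
October 2353: 31 − 8 = 23 days remain.
Then November (30), December (31): 30 + 31 = 61 days.
January 1–16, 2354: 16 days.
Residual: 100 days.
Total: 23840 days.
23840 mod 7 = 5, so 5 days after Monday is Saturday.

Saturday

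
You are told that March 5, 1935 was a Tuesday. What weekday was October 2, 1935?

Wednesday

March 1935: 31 − 5 = 26 days remain.
Then April (30), May (31), June (30), July (31), August (31), September (30): 30 + 31 + 30 + 31 + 31 + 30 = 183 days.
October 1–2, 1935: 2 days.
Total: 26 + 183 + 2 = 211 days.
211 mod 7 = 1, so 1 day after Tuesday is Wednesday.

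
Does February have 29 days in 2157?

No

2157 is not a leap year.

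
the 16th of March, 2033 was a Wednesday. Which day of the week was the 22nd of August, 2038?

March 16, 2033 → March 16, 2034: 365 days.
March 16, 2034 → March 16, 2035: 365 days.
March 16, 2035 → March 16, 2036: 366 days (2036 is a leap year).
March 16, 2036 → March 16, 2037: 365 days.
March 16, 2037 → March 16, 2038: 365 days.
March 2038: 31 − 16 = 15 days remain.
Then April (30), May (31), June (30), July (31): 30 + 31 + 30 + 31 = 122 days.
August 1–22, 2038: 22 days.
Residual: 159 days.
Total: 1985 days.
1985 mod 7 = 4, so 4 days after Wednesday is Sunday.

Sunday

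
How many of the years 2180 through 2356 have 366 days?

Years divisible by 4: 2180, 2184, …, 2356 — 45 in all.
Of these, 2200, 2300 are divisible by 100 but not 400, so not leap.
Leap years: 45 − 2 = 43.

43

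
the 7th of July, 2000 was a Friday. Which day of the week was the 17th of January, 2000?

Count forward from the earlier date (January 17, 2000) to the later (July 7, 2000):
January 2000: 31 − 17 = 14 days remain.
Then February 2000 (29), March (31), April (30), May (31), June (30): 29 + 31 + 30 + 31 + 30 = 151 days.
July 1–7, 2000: 7 days.
Total: 14 + 151 + 7 = 172 days.
172 mod 7 = 4, so 4 days before Friday is Monday.

Monday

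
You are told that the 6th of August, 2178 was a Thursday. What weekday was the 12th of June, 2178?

Friday

Count forward from the earlier date (June 12, 2178) to the later (August 6, 2178):
June 2178: 30 − 12 = 18 days remain.
Then July (31): 31 days.
August 1–6, 2178: 6 days.
Total: 18 + 31 + 6 = 55 days.
55 mod 7 = 6, so 6 days before Thursday is Friday.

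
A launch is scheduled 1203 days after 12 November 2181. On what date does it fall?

27 February 2185

Count 1203 days after November 12, 2181:
November 12, 2181 → November 12, 2182: 365 days.
November 12, 2182 → November 12, 2183: 365 days.
November 12, 2183 → November 12, 2184: 366 days (2184 is a leap year).
November 2184: 30 − 12 = 18 days remain.
Then December (31), January (31): 31 + 31 = 62 days.
February 1–27, 2185: 27 days (2185 is not a leap year).
Residual: 107 days.
Total: 1203 days.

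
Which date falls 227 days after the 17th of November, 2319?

the 1st of July, 2320

Count 227 days after November 17, 2319:
Day-of-year of November 17, 2319: 321.
Day-of-year of July 1, 2320: 183.
2319 has 365 days, so 365 − 321 = 44 days remain in 2319.
Total: 44 + 183 = 227 days.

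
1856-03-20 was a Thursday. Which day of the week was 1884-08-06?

Day-of-year of March 20, 1856: 80.
Day-of-year of August 6, 1884: 219.
1856 has 366 days, so 366 − 80 = 286 days remain in 1856.
Full years 1857–1883: 21 common + 6 leap = 21×365 + 6×366 = 9861 days.
Total: 286 + 9861 + 219 = 10366 days.
10366 mod 7 = 6, so 6 days after Thursday is Wednesday.

Wednesday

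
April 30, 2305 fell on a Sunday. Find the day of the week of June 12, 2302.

Thursday

Count forward from the earlier date (June 12, 2302) to the later (April 30, 2305):
Day-of-year of June 12, 2302: 163.
Day-of-year of April 30, 2305: 120.
2302 has 365 days, so 365 − 163 = 202 days remain in 2302.
Full years: 2303: 365; 2304: 366. Sum = 731.
Total: 202 + 731 + 120 = 1053 days.
1053 mod 7 = 3, so 3 days before Sunday is Thursday.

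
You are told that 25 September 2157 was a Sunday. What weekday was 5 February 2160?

Day-of-year of September 25, 2157: 268.
Day-of-year of February 5, 2160: 36.
2157 has 365 days, so 365 − 268 = 97 days remain in 2157.
Full years: 2158: 365; 2159: 365. Sum = 730.
Total: 97 + 730 + 36 = 863 days.
863 mod 7 = 2, so 2 days after Sunday is Tuesday.

Tuesday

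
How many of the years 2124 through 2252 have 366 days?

Years divisible by 4: 2124, 2128, …, 2252 — 33 in all.
Of these, 2200 is divisible by 100 but not 400, so not leap.
Leap years: 33 − 1 = 32.

32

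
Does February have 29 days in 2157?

No

2157 is not a leap year.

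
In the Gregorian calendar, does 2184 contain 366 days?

Yes

2184 is a leap year.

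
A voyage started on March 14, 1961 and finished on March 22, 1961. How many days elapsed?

8

Within March 1961: 22 − 14 = 8 days.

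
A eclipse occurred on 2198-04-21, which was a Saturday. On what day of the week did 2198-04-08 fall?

Sunday

Count forward from the earlier date (April 8, 2198) to the later (April 21, 2198):
Within April 2198: 21 − 8 = 13 days.
13 mod 7 = 6, so 6 days before Saturday is Sunday.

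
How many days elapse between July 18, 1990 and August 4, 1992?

July 1990: 31 − 18 = 13 days remain.
Then 24 full months totalling 731 days.
August 1–4, 1992: 4 days.
Total: 13 + 731 + 4 = 748 days.

748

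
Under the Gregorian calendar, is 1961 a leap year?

1961 is not a leap year.

No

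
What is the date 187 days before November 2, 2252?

April 29, 2252

Count 187 days before November 2, 2252:
April 2252: 30 − 29 = 1 day remains.
Then May (31), June (30), July (31), August (31), September (30), October (31): 31 + 30 + 31 + 31 + 30 + 31 = 184 days.
November 1–2, 2252: 2 days.
Total: 1 + 184 + 2 = 187 days.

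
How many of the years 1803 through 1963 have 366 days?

39

Years divisible by 4: 1804, 1808, …, 1960 — 40 in all.
Of these, 1900 is divisible by 100 but not 400, so not leap.
Leap years: 40 − 1 = 39.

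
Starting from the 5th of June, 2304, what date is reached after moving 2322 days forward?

the 14th of October, 2310

Count 2322 days after June 5, 2304:
June 5, 2304 → June 5, 2305: 365 days.
June 5, 2305 → June 5, 2306: 365 days.
June 5, 2306 → June 5, 2307: 365 days.
June 5, 2307 → June 5, 2308: 366 days (2308 is a leap year).
June 5, 2308 → June 5, 2309: 365 days.
June 5, 2309 → June 5, 2310: 365 days.
June 2310: 30 − 5 = 25 days remain.
Then July (31), August (31), September (30): 31 + 31 + 30 = 92 days.
October 1–14, 2310: 14 days.
Residual: 131 days.
Total: 2322 days.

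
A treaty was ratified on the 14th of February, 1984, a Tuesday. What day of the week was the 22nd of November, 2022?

Day-of-year of February 14, 1984: 45.
Day-of-year of November 22, 2022: 326.
1984 has 366 days, so 366 − 45 = 321 days remain in 1984.
Full years 1985–2021: 28 common + 9 leap = 28×365 + 9×366 = 13514 days.
Total: 321 + 13514 + 326 = 14161 days.
14161 is a multiple of 7, so the 22nd of November, 2022 falls on the same weekday: Tuesday.

Tuesday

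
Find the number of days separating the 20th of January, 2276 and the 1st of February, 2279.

1108

Day-of-year of January 20, 2276: 20.
Day-of-year of February 1, 2279: 32.
2276 has 366 days, so 366 − 20 = 346 days remain in 2276.
Full years: 2277: 365; 2278: 365. Sum = 730.
Total: 346 + 730 + 32 = 1108 days.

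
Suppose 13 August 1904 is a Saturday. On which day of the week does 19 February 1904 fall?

Friday

Count forward from the earlier date (February 19, 1904) to the later (August 13, 1904):
February 1904: 29 − 19 = 10 days remain (1904 is a leap year, so February has 29 days).
Then March (31), April (30), May (31), June (30), July (31): 31 + 30 + 31 + 30 + 31 = 153 days.
August 1–13, 1904: 13 days.
Total: 10 + 153 + 13 = 176 days.
176 mod 7 = 1, so 1 day before Saturday is Friday.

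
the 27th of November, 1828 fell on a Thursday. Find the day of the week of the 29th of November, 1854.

Wednesday

From November 27, 1828 to November 27, 1854: 26 years, of which 6 contain a Feb 29 — 20×365 + 6×366 = 9496 days.
Within November 1854: 29 − 27 = 2 days.
Total: 9498 days.
9498 mod 7 = 6, so 6 days after Thursday is Wednesday.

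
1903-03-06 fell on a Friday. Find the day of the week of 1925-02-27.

Day-of-year of March 6, 1903: 65.
Day-of-year of February 27, 1925: 58.
1903 has 365 days, so 365 − 65 = 300 days remain in 1903.
Full years 1904–1924: 15 common + 6 leap = 15×365 + 6×366 = 7671 days.
Total: 300 + 7671 + 58 = 8029 days.
8029 is a multiple of 7, so 1925-02-27 falls on the same weekday: Friday.

Friday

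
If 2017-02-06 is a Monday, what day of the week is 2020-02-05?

February 6, 2017 → February 6, 2018: 365 days.
February 6, 2018 → February 6, 2019: 365 days.
February 2019: 28 − 6 = 22 days remain (2019 is not a leap year, so February has 28 days).
Then 11 full months totalling 337 days.
February 1–5, 2020: 5 days (2020 is a leap year).
Residual: 364 days.
Total: 1094 days.
1094 mod 7 = 2, so 2 days after Monday is Wednesday.

Wednesday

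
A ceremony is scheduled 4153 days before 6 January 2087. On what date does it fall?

24 August 2075

Count 4153 days before January 6, 2087:
Day-of-year of August 24, 2075: 236.
Day-of-year of January 6, 2087: 6.
2075 has 365 days, so 365 − 236 = 129 days remain in 2075.
Full years 2076–2086: 8 common + 3 leap = 8×365 + 3×366 = 4018 days.
Total: 129 + 4018 + 6 = 4153 days.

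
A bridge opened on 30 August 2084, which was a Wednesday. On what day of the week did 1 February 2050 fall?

Tuesday

Count forward from the earlier date (February 1, 2050) to the later (August 30, 2084):
Day-of-year of February 1, 2050: 32.
Day-of-year of August 30, 2084: 243.
2050 has 365 days, so 365 − 32 = 333 days remain in 2050.
Full years 2051–2083: 25 common + 8 leap = 25×365 + 8×366 = 12053 days.
Total: 333 + 12053 + 243 = 12629 days.
12629 mod 7 = 1, so 1 day before Wednesday is Tuesday.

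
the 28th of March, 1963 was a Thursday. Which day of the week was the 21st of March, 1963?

Thursday

Count forward from the earlier date (March 21, 1963) to the later (March 28, 1963):
Within March 1963: 28 − 21 = 7 days.
7 is a multiple of 7, so the 21st of March, 1963 falls on the same weekday: Thursday.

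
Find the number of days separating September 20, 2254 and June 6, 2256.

625

Day-of-year of September 20, 2254: 263.
Day-of-year of June 6, 2256: 158.
2254 has 365 days, so 365 − 263 = 102 days remain in 2254.
Full years: 2255: 365. Sum = 365.
Total: 102 + 365 + 158 = 625 days.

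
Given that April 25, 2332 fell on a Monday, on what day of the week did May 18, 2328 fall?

Count forward from the earlier date (May 18, 2328) to the later (April 25, 2332):
May 18, 2328 → May 18, 2329: 365 days.
May 18, 2329 → May 18, 2330: 365 days.
May 18, 2330 → May 18, 2331: 365 days.
May 2331: 31 − 18 = 13 days remain.
Then 10 full months totalling 305 days.
April 1–25, 2332: 25 days.
Residual: 343 days.
Total: 1438 days.
1438 mod 7 = 3, so 3 days before Monday is Friday.

Friday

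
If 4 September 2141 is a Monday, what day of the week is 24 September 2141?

Sunday

Within September 2141: 24 − 4 = 20 days.
20 mod 7 = 6, so 6 days after Monday is Sunday.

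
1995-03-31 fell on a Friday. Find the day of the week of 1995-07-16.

Sunday

March 1995: 31 − 31 = 0 days remain.
Then April (30), May (31), June (30): 30 + 31 + 30 = 91 days.
July 1–16, 1995: 16 days.
Total: 0 + 91 + 16 = 107 days.
107 mod 7 = 2, so 2 days after Friday is Sunday.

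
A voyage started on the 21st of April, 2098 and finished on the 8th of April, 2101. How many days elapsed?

Day-of-year of April 21, 2098: 111.
Day-of-year of April 8, 2101: 98.
2098 has 365 days, so 365 − 111 = 254 days remain in 2098.
Full years: 2099: 365; 2100: 365. Sum = 730.
Total: 254 + 730 + 98 = 1082 days.

1082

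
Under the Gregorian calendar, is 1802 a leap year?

1802 is not a leap year.

No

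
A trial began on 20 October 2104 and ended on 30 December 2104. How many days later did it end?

71

October 2104: 31 − 20 = 11 days remain.
Then November (30): 30 days.
December 1–30, 2104: 30 days.
Total: 11 + 30 + 30 = 71 days.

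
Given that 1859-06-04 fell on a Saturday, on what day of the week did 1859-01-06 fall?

Thursday

Count forward from the earlier date (January 6, 1859) to the later (June 4, 1859):
January 1859: 31 − 6 = 25 days remain.
Then February 1859 (28), March (31), April (30), May (31): 28 + 31 + 30 + 31 = 120 days.
June 1–4, 1859: 4 days.
Total: 25 + 120 + 4 = 149 days.
149 mod 7 = 2, so 2 days before Saturday is Thursday.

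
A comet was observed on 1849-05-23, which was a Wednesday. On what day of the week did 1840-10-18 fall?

Count forward from the earlier date (October 18, 1840) to the later (May 23, 1849):
From October 18, 1840 to October 18, 1848: 8 years, of which 2 contain a Feb 29 — 6×365 + 2×366 = 2922 days.
October 1848: 31 − 18 = 13 days remain.
Then November (30), December (31), January (31), February 1849 (28), March (31), April (30): 30 + 31 + 31 + 28 + 31 + 30 = 181 days.
May 1–23, 1849: 23 days.
Residual: 217 days.
Total: 3139 days.
3139 mod 7 = 3, so 3 days before Wednesday is Sunday.

Sunday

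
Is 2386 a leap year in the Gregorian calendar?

2386 is not a leap year.

No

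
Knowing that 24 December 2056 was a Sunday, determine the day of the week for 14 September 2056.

Thursday

Count forward from the earlier date (September 14, 2056) to the later (December 24, 2056):
September 2056: 30 − 14 = 16 days remain.
Then October (31), November (30): 31 + 30 = 61 days.
December 1–24, 2056: 24 days.
Total: 16 + 61 + 24 = 101 days.
101 mod 7 = 3, so 3 days before Sunday is Thursday.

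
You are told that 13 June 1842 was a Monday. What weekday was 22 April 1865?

Day-of-year of June 13, 1842: 164.
Day-of-year of April 22, 1865: 112.
1842 has 365 days, so 365 − 164 = 201 days remain in 1842.
Full years 1843–1864: 16 common + 6 leap = 16×365 + 6×366 = 8036 days.
Total: 201 + 8036 + 112 = 8349 days.
8349 mod 7 = 5, so 5 days after Monday is Saturday.

Saturday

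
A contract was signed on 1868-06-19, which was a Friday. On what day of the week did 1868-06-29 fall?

Monday

Within June 1868: 29 − 19 = 10 days.
10 mod 7 = 3, so 3 days after Friday is Monday.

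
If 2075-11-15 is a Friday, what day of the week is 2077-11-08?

Day-of-year of November 15, 2075: 319.
Day-of-year of November 8, 2077: 312.
2075 has 365 days, so 365 − 319 = 46 days remain in 2075.
Full years: 2076: 366. Sum = 366.
Total: 46 + 366 + 312 = 724 days.
724 mod 7 = 3, so 3 days after Friday is Monday.

Monday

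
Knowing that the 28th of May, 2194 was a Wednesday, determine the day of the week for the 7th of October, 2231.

Friday

From May 28, 2194 to May 28, 2231: 37 years, of which 8 contain a Feb 29 — 29×365 + 8×366 = 13513 days.
(2200 is not a leap year (divisible by 100 but not 400).)
May 2231: 31 − 28 = 3 days remain.
Then June (30), July (31), August (31), September (30): 30 + 31 + 31 + 30 = 122 days.
October 1–7, 2231: 7 days.
Residual: 132 days.
Total: 13645 days.
13645 mod 7 = 2, so 2 days after Wednesday is Friday.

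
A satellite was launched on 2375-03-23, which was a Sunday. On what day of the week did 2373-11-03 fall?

Saturday

Count forward from the earlier date (November 3, 2373) to the later (March 23, 2375):
Day-of-year of November 3, 2373: 307.
Day-of-year of March 23, 2375: 82.
2373 has 365 days, so 365 − 307 = 58 days remain in 2373.
Full years: 2374: 365. Sum = 365.
Total: 58 + 365 + 82 = 505 days.
505 mod 7 = 1, so 1 day before Sunday is Saturday.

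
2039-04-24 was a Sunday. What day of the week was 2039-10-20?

April 2039: 30 − 24 = 6 days remain.
Then May (31), June (30), July (31), August (31), September (30): 31 + 30 + 31 + 31 + 30 = 153 days.
October 1–20, 2039: 20 days.
Total: 6 + 153 + 20 = 179 days.
179 mod 7 = 4, so 4 days after Sunday is Thursday.

Thursday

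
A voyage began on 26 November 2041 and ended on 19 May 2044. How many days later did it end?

November 26, 2041 → November 26, 2042: 365 days.
November 26, 2042 → November 26, 2043: 365 days.
November 2043: 30 − 26 = 4 days remain.
Then December (31), January (31), February 2044 (29), March (31), April (30): 31 + 31 + 29 + 31 + 30 = 152 days.
May 1–19, 2044: 19 days.
Residual: 175 days.
Total: 905 days.

905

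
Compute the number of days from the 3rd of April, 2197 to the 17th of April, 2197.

Within April 2197: 17 − 3 = 14 days.

14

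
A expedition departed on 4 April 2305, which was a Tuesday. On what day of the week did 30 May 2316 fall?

From April 4, 2305 to April 4, 2316: 11 years, of which 3 contain a Feb 29 — 8×365 + 3×366 = 4018 days.
April 2316: 30 − 4 = 26 days remain.
May 1–30, 2316: 30 days.
Residual: 56 days.
Total: 4074 days.
4074 is a multiple of 7, so 30 May 2316 falls on the same weekday: Tuesday.

Tuesday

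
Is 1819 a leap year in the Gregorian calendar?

No

1819 is not a leap year.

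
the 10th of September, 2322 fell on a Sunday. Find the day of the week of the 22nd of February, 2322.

Wednesday

Count forward from the earlier date (February 22, 2322) to the later (September 10, 2322):
February 2322: 28 − 22 = 6 days remain (2322 is not a leap year, so February has 28 days).
Then March (31), April (30), May (31), June (30), July (31), August (31): 31 + 30 + 31 + 30 + 31 + 31 = 184 days.
September 1–10, 2322: 10 days.
Total: 6 + 184 + 10 = 200 days.
200 mod 7 = 4, so 4 days before Sunday is Wednesday.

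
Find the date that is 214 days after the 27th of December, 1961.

the 29th of July, 1962

Count 214 days after December 27, 1961:
December 1961: 31 − 27 = 4 days remain.
Then January (31), February 1962 (28), March (31), April (30), May (31), June (30): 31 + 28 + 31 + 30 + 31 + 30 = 181 days.
July 1–29, 1962: 29 days.
Residual: 214 days.
Total: 214 days.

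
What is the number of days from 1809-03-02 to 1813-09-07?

1650

Day-of-year of March 2, 1809: 61.
Day-of-year of September 7, 1813: 250.
1809 has 365 days, so 365 − 61 = 304 days remain in 1809.
Full years: 1810: 365; 1811: 365; 1812: 366. Sum = 1096.
Total: 304 + 1096 + 250 = 1650 days.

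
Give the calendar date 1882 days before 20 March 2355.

23 January 2350

Count 1882 days before March 20, 2355:
January 23, 2350 → January 23, 2351: 365 days.
January 23, 2351 → January 23, 2352: 365 days.
January 23, 2352 → January 23, 2353: 366 days (2352 is a leap year).
January 23, 2353 → January 23, 2354: 365 days.
January 23, 2354 → January 23, 2355: 365 days.
January 2355: 31 − 23 = 8 days remain.
Then February 2355 (28): 28 days.
March 1–20, 2355: 20 days.
Residual: 56 days.
Total: 1882 days.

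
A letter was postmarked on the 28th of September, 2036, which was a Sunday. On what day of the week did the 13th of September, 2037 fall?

September 2036: 30 − 28 = 2 days remain.
Then 11 full months totalling 335 days.
September 1–13, 2037: 13 days.
Residual: 350 days.
Total: 350 days.
350 is a multiple of 7, so the 13th of September, 2037 falls on the same weekday: Sunday.

Sunday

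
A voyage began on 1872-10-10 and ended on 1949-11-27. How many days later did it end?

28171

Day-of-year of October 10, 1872: 284.
Day-of-year of November 27, 1949: 331.
1872 has 366 days, so 366 − 284 = 82 days remain in 1872.
Full years 1873–1948: 58 common + 18 leap = 58×365 + 18×366 = 27758 days.
Total: 82 + 27758 + 331 = 28171 days.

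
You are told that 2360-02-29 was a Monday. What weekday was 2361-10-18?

Wednesday

February 2360: 29 − 29 = 0 days remain (2360 is a leap year, so February has 29 days).
Then 19 full months totalling 579 days.
October 1–18, 2361: 18 days.
Total: 0 + 579 + 18 = 597 days.
597 mod 7 = 2, so 2 days after Monday is Wednesday.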